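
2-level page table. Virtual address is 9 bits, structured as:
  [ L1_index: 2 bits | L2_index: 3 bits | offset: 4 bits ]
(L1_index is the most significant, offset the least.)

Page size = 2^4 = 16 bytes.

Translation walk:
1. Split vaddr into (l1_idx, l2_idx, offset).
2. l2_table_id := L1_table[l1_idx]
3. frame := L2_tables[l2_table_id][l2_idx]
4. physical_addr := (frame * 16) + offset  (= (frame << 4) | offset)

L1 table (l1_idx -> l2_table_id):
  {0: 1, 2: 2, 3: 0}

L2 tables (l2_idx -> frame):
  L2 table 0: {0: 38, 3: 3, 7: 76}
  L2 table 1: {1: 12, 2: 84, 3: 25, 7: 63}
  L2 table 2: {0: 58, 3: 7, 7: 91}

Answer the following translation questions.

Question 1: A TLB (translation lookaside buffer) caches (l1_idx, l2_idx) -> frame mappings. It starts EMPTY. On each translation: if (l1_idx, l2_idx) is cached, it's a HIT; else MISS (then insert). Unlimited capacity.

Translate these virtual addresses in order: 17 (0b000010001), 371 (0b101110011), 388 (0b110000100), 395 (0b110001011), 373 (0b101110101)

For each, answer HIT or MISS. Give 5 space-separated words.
vaddr=17: (0,1) not in TLB -> MISS, insert
vaddr=371: (2,7) not in TLB -> MISS, insert
vaddr=388: (3,0) not in TLB -> MISS, insert
vaddr=395: (3,0) in TLB -> HIT
vaddr=373: (2,7) in TLB -> HIT

Answer: MISS MISS MISS HIT HIT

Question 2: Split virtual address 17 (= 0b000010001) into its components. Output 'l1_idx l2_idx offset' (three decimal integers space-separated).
vaddr = 17 = 0b000010001
  top 2 bits -> l1_idx = 0
  next 3 bits -> l2_idx = 1
  bottom 4 bits -> offset = 1

Answer: 0 1 1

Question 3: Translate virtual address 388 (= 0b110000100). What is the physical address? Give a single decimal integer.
Answer: 612

Derivation:
vaddr = 388 = 0b110000100
Split: l1_idx=3, l2_idx=0, offset=4
L1[3] = 0
L2[0][0] = 38
paddr = 38 * 16 + 4 = 612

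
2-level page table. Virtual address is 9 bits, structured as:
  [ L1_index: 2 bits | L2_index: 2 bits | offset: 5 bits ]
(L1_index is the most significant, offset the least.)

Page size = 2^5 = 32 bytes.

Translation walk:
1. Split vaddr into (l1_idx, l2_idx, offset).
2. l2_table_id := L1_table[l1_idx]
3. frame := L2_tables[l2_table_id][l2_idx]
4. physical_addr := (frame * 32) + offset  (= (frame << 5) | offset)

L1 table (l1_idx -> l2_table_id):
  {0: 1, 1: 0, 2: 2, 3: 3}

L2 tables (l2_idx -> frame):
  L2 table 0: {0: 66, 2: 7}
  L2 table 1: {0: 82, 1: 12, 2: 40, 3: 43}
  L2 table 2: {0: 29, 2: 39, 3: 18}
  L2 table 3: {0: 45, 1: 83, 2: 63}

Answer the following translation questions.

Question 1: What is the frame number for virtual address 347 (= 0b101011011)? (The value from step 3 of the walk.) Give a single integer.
vaddr = 347: l1_idx=2, l2_idx=2
L1[2] = 2; L2[2][2] = 39

Answer: 39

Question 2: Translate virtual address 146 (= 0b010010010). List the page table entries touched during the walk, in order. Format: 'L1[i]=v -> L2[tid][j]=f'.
vaddr = 146 = 0b010010010
Split: l1_idx=1, l2_idx=0, offset=18

Answer: L1[1]=0 -> L2[0][0]=66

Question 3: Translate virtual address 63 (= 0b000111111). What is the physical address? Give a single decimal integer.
Answer: 415

Derivation:
vaddr = 63 = 0b000111111
Split: l1_idx=0, l2_idx=1, offset=31
L1[0] = 1
L2[1][1] = 12
paddr = 12 * 32 + 31 = 415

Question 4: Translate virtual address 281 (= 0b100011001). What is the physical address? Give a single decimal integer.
Answer: 953

Derivation:
vaddr = 281 = 0b100011001
Split: l1_idx=2, l2_idx=0, offset=25
L1[2] = 2
L2[2][0] = 29
paddr = 29 * 32 + 25 = 953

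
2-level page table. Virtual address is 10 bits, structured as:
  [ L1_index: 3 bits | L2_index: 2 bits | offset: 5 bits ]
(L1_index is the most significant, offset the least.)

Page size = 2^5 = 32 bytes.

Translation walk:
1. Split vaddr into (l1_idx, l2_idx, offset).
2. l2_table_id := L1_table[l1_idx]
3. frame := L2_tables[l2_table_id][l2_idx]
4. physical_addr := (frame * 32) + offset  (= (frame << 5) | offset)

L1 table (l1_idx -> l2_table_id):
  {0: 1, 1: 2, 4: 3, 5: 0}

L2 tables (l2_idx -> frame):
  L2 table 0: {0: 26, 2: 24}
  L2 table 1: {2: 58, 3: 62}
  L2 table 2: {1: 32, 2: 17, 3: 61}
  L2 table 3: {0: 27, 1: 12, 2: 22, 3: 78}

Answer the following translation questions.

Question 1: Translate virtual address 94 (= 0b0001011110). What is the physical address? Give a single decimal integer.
vaddr = 94 = 0b0001011110
Split: l1_idx=0, l2_idx=2, offset=30
L1[0] = 1
L2[1][2] = 58
paddr = 58 * 32 + 30 = 1886

Answer: 1886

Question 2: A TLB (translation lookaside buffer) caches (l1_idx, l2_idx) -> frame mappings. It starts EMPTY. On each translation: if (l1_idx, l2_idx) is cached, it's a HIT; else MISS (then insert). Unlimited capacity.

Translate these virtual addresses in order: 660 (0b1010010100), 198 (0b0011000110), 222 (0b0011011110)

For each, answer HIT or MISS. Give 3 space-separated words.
vaddr=660: (5,0) not in TLB -> MISS, insert
vaddr=198: (1,2) not in TLB -> MISS, insert
vaddr=222: (1,2) in TLB -> HIT

Answer: MISS MISS HIT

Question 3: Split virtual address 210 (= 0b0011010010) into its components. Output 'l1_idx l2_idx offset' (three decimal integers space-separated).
vaddr = 210 = 0b0011010010
  top 3 bits -> l1_idx = 1
  next 2 bits -> l2_idx = 2
  bottom 5 bits -> offset = 18

Answer: 1 2 18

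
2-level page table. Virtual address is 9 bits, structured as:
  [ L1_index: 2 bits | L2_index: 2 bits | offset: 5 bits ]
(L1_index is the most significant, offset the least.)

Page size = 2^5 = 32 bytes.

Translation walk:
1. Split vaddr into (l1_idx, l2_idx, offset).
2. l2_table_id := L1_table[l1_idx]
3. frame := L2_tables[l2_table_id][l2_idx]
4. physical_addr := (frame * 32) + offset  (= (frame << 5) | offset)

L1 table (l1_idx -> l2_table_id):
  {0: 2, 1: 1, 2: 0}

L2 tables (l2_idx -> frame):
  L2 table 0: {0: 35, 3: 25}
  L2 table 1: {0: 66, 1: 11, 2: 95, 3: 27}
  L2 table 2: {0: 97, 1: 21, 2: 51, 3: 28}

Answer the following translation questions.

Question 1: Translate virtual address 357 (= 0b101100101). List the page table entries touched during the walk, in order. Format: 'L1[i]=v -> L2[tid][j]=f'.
vaddr = 357 = 0b101100101
Split: l1_idx=2, l2_idx=3, offset=5

Answer: L1[2]=0 -> L2[0][3]=25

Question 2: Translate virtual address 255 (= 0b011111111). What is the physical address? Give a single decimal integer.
vaddr = 255 = 0b011111111
Split: l1_idx=1, l2_idx=3, offset=31
L1[1] = 1
L2[1][3] = 27
paddr = 27 * 32 + 31 = 895

Answer: 895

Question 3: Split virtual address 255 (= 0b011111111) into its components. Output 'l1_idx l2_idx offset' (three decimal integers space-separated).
vaddr = 255 = 0b011111111
  top 2 bits -> l1_idx = 1
  next 2 bits -> l2_idx = 3
  bottom 5 bits -> offset = 31

Answer: 1 3 31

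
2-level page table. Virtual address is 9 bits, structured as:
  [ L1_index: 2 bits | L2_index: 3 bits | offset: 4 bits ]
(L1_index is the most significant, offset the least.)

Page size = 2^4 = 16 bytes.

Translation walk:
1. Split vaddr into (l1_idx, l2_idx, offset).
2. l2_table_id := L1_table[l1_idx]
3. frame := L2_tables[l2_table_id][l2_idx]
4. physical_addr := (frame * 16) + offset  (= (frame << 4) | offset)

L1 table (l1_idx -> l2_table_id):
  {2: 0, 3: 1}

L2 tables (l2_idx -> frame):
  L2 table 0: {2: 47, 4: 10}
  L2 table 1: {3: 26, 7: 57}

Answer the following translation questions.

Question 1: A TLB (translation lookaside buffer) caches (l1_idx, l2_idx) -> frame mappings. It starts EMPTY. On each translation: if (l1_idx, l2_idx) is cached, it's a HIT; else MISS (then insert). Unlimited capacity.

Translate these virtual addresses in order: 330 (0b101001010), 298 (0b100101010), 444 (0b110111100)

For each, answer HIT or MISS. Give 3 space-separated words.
Answer: MISS MISS MISS

Derivation:
vaddr=330: (2,4) not in TLB -> MISS, insert
vaddr=298: (2,2) not in TLB -> MISS, insert
vaddr=444: (3,3) not in TLB -> MISS, insert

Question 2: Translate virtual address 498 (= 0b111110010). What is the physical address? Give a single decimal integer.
vaddr = 498 = 0b111110010
Split: l1_idx=3, l2_idx=7, offset=2
L1[3] = 1
L2[1][7] = 57
paddr = 57 * 16 + 2 = 914

Answer: 914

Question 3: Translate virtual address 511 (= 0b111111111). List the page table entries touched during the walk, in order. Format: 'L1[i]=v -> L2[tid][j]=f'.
vaddr = 511 = 0b111111111
Split: l1_idx=3, l2_idx=7, offset=15

Answer: L1[3]=1 -> L2[1][7]=57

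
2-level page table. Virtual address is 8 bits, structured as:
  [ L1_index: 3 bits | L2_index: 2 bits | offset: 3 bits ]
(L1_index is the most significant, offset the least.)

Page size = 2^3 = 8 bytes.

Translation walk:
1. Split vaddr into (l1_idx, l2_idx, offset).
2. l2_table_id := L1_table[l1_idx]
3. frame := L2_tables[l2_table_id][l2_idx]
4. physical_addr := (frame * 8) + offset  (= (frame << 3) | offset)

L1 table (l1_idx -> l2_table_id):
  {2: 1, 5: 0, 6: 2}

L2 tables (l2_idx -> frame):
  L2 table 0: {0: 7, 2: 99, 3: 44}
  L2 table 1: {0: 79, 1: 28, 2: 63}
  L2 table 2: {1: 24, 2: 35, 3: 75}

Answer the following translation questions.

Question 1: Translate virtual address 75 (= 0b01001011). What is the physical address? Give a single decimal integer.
Answer: 227

Derivation:
vaddr = 75 = 0b01001011
Split: l1_idx=2, l2_idx=1, offset=3
L1[2] = 1
L2[1][1] = 28
paddr = 28 * 8 + 3 = 227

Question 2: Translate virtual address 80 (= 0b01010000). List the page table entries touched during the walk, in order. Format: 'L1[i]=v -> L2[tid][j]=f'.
Answer: L1[2]=1 -> L2[1][2]=63

Derivation:
vaddr = 80 = 0b01010000
Split: l1_idx=2, l2_idx=2, offset=0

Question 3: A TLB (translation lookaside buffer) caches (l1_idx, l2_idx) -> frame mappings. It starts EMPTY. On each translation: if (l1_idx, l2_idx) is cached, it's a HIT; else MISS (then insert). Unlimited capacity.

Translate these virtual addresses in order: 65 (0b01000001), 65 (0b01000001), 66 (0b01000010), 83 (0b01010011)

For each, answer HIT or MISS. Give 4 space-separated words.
Answer: MISS HIT HIT MISS

Derivation:
vaddr=65: (2,0) not in TLB -> MISS, insert
vaddr=65: (2,0) in TLB -> HIT
vaddr=66: (2,0) in TLB -> HIT
vaddr=83: (2,2) not in TLB -> MISS, insert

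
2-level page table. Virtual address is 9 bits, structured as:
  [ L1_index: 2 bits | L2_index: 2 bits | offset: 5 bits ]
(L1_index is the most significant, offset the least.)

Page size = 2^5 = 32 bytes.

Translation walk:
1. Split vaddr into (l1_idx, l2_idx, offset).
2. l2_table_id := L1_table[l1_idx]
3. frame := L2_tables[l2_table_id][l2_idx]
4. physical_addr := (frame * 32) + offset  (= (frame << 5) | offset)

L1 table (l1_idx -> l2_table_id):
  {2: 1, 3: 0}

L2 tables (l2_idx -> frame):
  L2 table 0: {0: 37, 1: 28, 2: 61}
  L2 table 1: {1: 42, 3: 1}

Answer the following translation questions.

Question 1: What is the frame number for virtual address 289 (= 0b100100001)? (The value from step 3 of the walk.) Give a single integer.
Answer: 42

Derivation:
vaddr = 289: l1_idx=2, l2_idx=1
L1[2] = 1; L2[1][1] = 42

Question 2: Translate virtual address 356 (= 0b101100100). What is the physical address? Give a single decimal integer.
vaddr = 356 = 0b101100100
Split: l1_idx=2, l2_idx=3, offset=4
L1[2] = 1
L2[1][3] = 1
paddr = 1 * 32 + 4 = 36

Answer: 36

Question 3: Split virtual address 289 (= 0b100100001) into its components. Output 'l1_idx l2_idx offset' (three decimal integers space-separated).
Answer: 2 1 1

Derivation:
vaddr = 289 = 0b100100001
  top 2 bits -> l1_idx = 2
  next 2 bits -> l2_idx = 1
  bottom 5 bits -> offset = 1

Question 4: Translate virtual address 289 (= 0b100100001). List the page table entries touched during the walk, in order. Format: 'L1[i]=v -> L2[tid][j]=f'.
Answer: L1[2]=1 -> L2[1][1]=42

Derivation:
vaddr = 289 = 0b100100001
Split: l1_idx=2, l2_idx=1, offset=1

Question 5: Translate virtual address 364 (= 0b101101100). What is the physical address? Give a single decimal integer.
Answer: 44

Derivation:
vaddr = 364 = 0b101101100
Split: l1_idx=2, l2_idx=3, offset=12
L1[2] = 1
L2[1][3] = 1
paddr = 1 * 32 + 12 = 44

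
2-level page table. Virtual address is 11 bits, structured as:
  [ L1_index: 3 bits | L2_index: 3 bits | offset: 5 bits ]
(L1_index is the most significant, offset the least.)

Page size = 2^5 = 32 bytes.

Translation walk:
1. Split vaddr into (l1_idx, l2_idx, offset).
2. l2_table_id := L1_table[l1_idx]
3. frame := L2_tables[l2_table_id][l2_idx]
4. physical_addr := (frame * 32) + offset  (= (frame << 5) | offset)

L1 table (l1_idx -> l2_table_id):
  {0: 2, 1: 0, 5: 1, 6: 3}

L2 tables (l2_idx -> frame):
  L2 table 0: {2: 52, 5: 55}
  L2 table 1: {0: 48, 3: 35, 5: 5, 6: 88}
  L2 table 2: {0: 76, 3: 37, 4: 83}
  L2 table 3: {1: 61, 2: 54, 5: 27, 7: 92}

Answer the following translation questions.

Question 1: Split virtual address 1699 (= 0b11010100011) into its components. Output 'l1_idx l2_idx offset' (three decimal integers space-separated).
vaddr = 1699 = 0b11010100011
  top 3 bits -> l1_idx = 6
  next 3 bits -> l2_idx = 5
  bottom 5 bits -> offset = 3

Answer: 6 5 3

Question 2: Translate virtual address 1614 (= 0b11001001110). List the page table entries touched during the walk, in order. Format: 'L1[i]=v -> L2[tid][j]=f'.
Answer: L1[6]=3 -> L2[3][2]=54

Derivation:
vaddr = 1614 = 0b11001001110
Split: l1_idx=6, l2_idx=2, offset=14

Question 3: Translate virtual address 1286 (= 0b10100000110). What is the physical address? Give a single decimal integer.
Answer: 1542

Derivation:
vaddr = 1286 = 0b10100000110
Split: l1_idx=5, l2_idx=0, offset=6
L1[5] = 1
L2[1][0] = 48
paddr = 48 * 32 + 6 = 1542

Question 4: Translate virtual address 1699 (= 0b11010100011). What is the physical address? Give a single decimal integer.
Answer: 867

Derivation:
vaddr = 1699 = 0b11010100011
Split: l1_idx=6, l2_idx=5, offset=3
L1[6] = 3
L2[3][5] = 27
paddr = 27 * 32 + 3 = 867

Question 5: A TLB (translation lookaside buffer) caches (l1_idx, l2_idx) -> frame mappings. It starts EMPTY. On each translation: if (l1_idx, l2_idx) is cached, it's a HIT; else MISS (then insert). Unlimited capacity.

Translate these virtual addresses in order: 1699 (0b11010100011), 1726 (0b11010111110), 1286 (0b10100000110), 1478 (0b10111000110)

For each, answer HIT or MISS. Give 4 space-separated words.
vaddr=1699: (6,5) not in TLB -> MISS, insert
vaddr=1726: (6,5) in TLB -> HIT
vaddr=1286: (5,0) not in TLB -> MISS, insert
vaddr=1478: (5,6) not in TLB -> MISS, insert

Answer: MISS HIT MISS MISS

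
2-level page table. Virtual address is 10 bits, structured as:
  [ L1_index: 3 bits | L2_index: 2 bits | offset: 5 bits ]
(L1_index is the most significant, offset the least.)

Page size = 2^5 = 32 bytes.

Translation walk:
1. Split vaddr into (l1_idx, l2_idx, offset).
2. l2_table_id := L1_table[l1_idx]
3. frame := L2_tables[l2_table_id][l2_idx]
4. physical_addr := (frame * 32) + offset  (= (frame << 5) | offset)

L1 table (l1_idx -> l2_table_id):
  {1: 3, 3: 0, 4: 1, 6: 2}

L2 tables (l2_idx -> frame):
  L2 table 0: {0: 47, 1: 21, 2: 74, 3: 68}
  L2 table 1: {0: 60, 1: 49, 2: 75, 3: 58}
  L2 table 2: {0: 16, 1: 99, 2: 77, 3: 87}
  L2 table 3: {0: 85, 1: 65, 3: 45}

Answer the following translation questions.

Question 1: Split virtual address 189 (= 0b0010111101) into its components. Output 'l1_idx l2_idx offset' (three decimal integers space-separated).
Answer: 1 1 29

Derivation:
vaddr = 189 = 0b0010111101
  top 3 bits -> l1_idx = 1
  next 2 bits -> l2_idx = 1
  bottom 5 bits -> offset = 29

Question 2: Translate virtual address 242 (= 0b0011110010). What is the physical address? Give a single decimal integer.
Answer: 1458

Derivation:
vaddr = 242 = 0b0011110010
Split: l1_idx=1, l2_idx=3, offset=18
L1[1] = 3
L2[3][3] = 45
paddr = 45 * 32 + 18 = 1458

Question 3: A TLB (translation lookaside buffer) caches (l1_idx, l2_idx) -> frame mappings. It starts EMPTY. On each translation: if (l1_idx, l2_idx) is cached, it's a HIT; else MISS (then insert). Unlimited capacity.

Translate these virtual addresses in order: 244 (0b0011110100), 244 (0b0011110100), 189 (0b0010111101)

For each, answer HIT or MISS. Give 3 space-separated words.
vaddr=244: (1,3) not in TLB -> MISS, insert
vaddr=244: (1,3) in TLB -> HIT
vaddr=189: (1,1) not in TLB -> MISS, insert

Answer: MISS HIT MISS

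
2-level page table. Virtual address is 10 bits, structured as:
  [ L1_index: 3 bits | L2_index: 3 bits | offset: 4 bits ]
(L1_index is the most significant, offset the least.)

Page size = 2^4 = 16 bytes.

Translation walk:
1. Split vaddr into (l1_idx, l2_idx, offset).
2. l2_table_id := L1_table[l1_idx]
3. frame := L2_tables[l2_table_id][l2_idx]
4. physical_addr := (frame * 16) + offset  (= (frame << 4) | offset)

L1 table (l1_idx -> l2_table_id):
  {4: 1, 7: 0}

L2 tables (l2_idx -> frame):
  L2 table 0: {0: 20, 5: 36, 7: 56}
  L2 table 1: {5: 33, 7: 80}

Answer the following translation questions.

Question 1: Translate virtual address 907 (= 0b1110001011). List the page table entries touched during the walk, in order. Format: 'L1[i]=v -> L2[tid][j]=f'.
vaddr = 907 = 0b1110001011
Split: l1_idx=7, l2_idx=0, offset=11

Answer: L1[7]=0 -> L2[0][0]=20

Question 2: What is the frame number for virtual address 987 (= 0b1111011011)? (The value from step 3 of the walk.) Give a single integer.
vaddr = 987: l1_idx=7, l2_idx=5
L1[7] = 0; L2[0][5] = 36

Answer: 36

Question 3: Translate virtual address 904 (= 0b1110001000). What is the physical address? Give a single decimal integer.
vaddr = 904 = 0b1110001000
Split: l1_idx=7, l2_idx=0, offset=8
L1[7] = 0
L2[0][0] = 20
paddr = 20 * 16 + 8 = 328

Answer: 328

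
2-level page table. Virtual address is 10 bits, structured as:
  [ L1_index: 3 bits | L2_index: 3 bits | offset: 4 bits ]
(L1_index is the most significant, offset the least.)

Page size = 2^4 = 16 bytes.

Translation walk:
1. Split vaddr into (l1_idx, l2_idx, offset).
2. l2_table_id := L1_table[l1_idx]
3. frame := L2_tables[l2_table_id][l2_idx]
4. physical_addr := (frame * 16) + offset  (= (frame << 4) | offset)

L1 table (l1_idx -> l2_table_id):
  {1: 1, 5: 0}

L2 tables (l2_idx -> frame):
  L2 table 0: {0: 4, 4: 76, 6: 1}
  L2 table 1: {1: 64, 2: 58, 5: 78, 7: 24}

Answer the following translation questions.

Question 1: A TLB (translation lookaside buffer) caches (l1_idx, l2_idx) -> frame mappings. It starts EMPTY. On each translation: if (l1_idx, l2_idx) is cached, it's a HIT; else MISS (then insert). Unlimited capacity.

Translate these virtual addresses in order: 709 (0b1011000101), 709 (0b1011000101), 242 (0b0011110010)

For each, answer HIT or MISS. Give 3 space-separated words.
Answer: MISS HIT MISS

Derivation:
vaddr=709: (5,4) not in TLB -> MISS, insert
vaddr=709: (5,4) in TLB -> HIT
vaddr=242: (1,7) not in TLB -> MISS, insert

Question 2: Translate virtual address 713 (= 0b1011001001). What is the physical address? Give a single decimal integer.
vaddr = 713 = 0b1011001001
Split: l1_idx=5, l2_idx=4, offset=9
L1[5] = 0
L2[0][4] = 76
paddr = 76 * 16 + 9 = 1225

Answer: 1225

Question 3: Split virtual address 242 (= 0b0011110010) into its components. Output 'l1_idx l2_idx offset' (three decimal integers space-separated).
Answer: 1 7 2

Derivation:
vaddr = 242 = 0b0011110010
  top 3 bits -> l1_idx = 1
  next 3 bits -> l2_idx = 7
  bottom 4 bits -> offset = 2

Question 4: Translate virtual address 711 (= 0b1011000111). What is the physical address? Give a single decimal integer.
vaddr = 711 = 0b1011000111
Split: l1_idx=5, l2_idx=4, offset=7
L1[5] = 0
L2[0][4] = 76
paddr = 76 * 16 + 7 = 1223

Answer: 1223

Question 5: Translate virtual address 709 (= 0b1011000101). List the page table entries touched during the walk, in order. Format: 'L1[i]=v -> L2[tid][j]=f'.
Answer: L1[5]=0 -> L2[0][4]=76

Derivation:
vaddr = 709 = 0b1011000101
Split: l1_idx=5, l2_idx=4, offset=5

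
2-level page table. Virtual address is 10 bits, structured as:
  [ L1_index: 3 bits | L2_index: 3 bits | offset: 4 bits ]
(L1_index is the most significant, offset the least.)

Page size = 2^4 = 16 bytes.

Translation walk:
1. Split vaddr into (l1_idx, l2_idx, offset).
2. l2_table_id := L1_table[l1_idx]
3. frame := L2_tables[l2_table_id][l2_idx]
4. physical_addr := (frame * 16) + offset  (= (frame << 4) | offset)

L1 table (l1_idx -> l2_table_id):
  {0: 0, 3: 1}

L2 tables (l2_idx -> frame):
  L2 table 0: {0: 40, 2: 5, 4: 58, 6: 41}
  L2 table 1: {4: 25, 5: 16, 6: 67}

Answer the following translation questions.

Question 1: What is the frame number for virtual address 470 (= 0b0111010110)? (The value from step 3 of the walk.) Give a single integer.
Answer: 16

Derivation:
vaddr = 470: l1_idx=3, l2_idx=5
L1[3] = 1; L2[1][5] = 16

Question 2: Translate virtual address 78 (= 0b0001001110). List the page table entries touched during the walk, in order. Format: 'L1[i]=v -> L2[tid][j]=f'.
Answer: L1[0]=0 -> L2[0][4]=58

Derivation:
vaddr = 78 = 0b0001001110
Split: l1_idx=0, l2_idx=4, offset=14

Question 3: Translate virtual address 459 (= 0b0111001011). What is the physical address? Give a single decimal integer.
vaddr = 459 = 0b0111001011
Split: l1_idx=3, l2_idx=4, offset=11
L1[3] = 1
L2[1][4] = 25
paddr = 25 * 16 + 11 = 411

Answer: 411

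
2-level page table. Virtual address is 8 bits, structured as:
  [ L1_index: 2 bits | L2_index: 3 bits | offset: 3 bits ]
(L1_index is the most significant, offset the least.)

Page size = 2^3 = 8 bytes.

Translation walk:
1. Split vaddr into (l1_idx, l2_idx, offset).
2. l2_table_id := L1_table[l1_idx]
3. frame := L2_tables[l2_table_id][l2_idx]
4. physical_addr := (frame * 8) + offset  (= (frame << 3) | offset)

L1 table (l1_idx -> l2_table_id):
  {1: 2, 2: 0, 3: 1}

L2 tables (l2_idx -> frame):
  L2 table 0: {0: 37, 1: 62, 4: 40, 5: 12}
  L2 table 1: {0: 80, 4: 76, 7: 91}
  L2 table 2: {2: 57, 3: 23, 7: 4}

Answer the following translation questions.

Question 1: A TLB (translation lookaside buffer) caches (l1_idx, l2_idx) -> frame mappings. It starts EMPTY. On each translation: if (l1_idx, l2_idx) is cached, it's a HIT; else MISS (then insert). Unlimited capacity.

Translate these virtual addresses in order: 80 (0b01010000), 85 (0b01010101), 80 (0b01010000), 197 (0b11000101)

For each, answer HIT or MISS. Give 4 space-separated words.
Answer: MISS HIT HIT MISS

Derivation:
vaddr=80: (1,2) not in TLB -> MISS, insert
vaddr=85: (1,2) in TLB -> HIT
vaddr=80: (1,2) in TLB -> HIT
vaddr=197: (3,0) not in TLB -> MISS, insert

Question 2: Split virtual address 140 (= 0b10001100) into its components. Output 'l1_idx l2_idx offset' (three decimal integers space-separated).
vaddr = 140 = 0b10001100
  top 2 bits -> l1_idx = 2
  next 3 bits -> l2_idx = 1
  bottom 3 bits -> offset = 4

Answer: 2 1 4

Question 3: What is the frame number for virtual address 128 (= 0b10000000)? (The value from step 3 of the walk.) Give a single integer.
vaddr = 128: l1_idx=2, l2_idx=0
L1[2] = 0; L2[0][0] = 37

Answer: 37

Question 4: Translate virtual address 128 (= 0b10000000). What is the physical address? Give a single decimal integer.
Answer: 296

Derivation:
vaddr = 128 = 0b10000000
Split: l1_idx=2, l2_idx=0, offset=0
L1[2] = 0
L2[0][0] = 37
paddr = 37 * 8 + 0 = 296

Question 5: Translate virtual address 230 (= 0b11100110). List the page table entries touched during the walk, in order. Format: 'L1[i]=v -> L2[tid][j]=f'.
vaddr = 230 = 0b11100110
Split: l1_idx=3, l2_idx=4, offset=6

Answer: L1[3]=1 -> L2[1][4]=76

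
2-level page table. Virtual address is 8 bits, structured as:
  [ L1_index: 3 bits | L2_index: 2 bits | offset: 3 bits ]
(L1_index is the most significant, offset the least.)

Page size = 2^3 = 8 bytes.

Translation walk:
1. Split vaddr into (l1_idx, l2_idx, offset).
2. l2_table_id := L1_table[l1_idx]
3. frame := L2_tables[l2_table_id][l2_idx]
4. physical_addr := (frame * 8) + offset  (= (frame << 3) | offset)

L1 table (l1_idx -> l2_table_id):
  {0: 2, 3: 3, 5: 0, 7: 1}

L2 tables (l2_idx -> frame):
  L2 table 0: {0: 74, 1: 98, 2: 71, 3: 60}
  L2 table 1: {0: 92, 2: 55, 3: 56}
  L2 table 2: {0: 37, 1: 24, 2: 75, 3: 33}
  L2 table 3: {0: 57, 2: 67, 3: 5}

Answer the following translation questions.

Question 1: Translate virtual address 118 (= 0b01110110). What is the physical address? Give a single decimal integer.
vaddr = 118 = 0b01110110
Split: l1_idx=3, l2_idx=2, offset=6
L1[3] = 3
L2[3][2] = 67
paddr = 67 * 8 + 6 = 542

Answer: 542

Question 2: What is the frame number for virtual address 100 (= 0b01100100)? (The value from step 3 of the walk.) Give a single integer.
Answer: 57

Derivation:
vaddr = 100: l1_idx=3, l2_idx=0
L1[3] = 3; L2[3][0] = 57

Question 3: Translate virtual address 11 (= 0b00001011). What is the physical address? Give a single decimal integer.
Answer: 195

Derivation:
vaddr = 11 = 0b00001011
Split: l1_idx=0, l2_idx=1, offset=3
L1[0] = 2
L2[2][1] = 24
paddr = 24 * 8 + 3 = 195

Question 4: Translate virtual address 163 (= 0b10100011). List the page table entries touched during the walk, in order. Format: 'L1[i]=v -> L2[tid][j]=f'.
Answer: L1[5]=0 -> L2[0][0]=74

Derivation:
vaddr = 163 = 0b10100011
Split: l1_idx=5, l2_idx=0, offset=3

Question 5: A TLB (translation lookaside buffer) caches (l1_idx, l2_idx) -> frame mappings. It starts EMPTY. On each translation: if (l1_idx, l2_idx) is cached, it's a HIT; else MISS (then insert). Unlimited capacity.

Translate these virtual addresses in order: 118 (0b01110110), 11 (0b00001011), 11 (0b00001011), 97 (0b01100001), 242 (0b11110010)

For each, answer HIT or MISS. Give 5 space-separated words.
vaddr=118: (3,2) not in TLB -> MISS, insert
vaddr=11: (0,1) not in TLB -> MISS, insert
vaddr=11: (0,1) in TLB -> HIT
vaddr=97: (3,0) not in TLB -> MISS, insert
vaddr=242: (7,2) not in TLB -> MISS, insert

Answer: MISS MISS HIT MISS MISS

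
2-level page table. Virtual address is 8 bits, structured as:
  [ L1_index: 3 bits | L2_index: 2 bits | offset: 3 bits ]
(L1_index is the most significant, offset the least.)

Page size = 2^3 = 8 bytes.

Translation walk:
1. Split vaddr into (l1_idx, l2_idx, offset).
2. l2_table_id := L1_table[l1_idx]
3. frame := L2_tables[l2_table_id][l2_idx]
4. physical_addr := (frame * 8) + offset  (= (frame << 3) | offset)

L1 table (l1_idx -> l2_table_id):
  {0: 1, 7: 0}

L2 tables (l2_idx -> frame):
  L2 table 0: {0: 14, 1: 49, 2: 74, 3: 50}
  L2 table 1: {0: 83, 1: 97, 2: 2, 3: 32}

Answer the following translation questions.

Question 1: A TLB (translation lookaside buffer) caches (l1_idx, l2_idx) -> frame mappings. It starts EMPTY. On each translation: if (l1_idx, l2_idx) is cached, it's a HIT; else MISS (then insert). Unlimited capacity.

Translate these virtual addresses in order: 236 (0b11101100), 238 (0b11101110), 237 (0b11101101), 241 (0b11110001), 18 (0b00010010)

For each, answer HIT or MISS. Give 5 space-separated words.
Answer: MISS HIT HIT MISS MISS

Derivation:
vaddr=236: (7,1) not in TLB -> MISS, insert
vaddr=238: (7,1) in TLB -> HIT
vaddr=237: (7,1) in TLB -> HIT
vaddr=241: (7,2) not in TLB -> MISS, insert
vaddr=18: (0,2) not in TLB -> MISS, insert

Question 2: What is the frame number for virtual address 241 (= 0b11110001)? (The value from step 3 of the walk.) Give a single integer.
vaddr = 241: l1_idx=7, l2_idx=2
L1[7] = 0; L2[0][2] = 74

Answer: 74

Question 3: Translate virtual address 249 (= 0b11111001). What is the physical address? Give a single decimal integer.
Answer: 401

Derivation:
vaddr = 249 = 0b11111001
Split: l1_idx=7, l2_idx=3, offset=1
L1[7] = 0
L2[0][3] = 50
paddr = 50 * 8 + 1 = 401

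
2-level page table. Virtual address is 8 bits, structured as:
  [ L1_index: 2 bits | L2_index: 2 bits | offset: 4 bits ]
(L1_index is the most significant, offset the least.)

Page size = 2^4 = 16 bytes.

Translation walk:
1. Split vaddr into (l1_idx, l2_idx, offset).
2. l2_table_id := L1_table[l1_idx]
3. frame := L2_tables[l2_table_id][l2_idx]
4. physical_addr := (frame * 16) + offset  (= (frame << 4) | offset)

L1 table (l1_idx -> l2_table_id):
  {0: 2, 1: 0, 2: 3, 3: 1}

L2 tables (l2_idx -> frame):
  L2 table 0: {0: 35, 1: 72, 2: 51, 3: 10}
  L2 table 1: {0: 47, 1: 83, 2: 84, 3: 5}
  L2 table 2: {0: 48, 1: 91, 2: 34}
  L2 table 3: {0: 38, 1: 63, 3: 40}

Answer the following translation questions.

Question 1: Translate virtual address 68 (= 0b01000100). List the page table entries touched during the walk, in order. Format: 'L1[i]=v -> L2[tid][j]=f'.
vaddr = 68 = 0b01000100
Split: l1_idx=1, l2_idx=0, offset=4

Answer: L1[1]=0 -> L2[0][0]=35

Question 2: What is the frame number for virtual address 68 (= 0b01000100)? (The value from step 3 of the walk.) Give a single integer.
Answer: 35

Derivation:
vaddr = 68: l1_idx=1, l2_idx=0
L1[1] = 0; L2[0][0] = 35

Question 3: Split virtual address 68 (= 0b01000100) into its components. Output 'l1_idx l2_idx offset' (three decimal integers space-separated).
vaddr = 68 = 0b01000100
  top 2 bits -> l1_idx = 1
  next 2 bits -> l2_idx = 0
  bottom 4 bits -> offset = 4

Answer: 1 0 4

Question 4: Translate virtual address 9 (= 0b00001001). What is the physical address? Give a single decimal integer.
vaddr = 9 = 0b00001001
Split: l1_idx=0, l2_idx=0, offset=9
L1[0] = 2
L2[2][0] = 48
paddr = 48 * 16 + 9 = 777

Answer: 777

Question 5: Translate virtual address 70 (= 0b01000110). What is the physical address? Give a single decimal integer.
Answer: 566

Derivation:
vaddr = 70 = 0b01000110
Split: l1_idx=1, l2_idx=0, offset=6
L1[1] = 0
L2[0][0] = 35
paddr = 35 * 16 + 6 = 566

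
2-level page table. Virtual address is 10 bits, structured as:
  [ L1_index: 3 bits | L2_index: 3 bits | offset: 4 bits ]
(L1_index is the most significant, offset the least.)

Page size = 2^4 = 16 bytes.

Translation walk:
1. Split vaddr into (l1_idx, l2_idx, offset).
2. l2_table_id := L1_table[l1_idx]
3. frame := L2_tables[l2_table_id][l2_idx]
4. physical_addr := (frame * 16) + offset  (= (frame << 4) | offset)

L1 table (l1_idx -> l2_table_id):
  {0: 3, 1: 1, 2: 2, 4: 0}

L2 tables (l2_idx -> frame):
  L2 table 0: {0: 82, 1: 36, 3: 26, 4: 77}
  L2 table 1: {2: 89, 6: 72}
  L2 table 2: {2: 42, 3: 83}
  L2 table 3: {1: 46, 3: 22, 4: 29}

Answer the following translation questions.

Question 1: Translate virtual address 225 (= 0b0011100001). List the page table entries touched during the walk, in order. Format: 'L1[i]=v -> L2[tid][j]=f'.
Answer: L1[1]=1 -> L2[1][6]=72

Derivation:
vaddr = 225 = 0b0011100001
Split: l1_idx=1, l2_idx=6, offset=1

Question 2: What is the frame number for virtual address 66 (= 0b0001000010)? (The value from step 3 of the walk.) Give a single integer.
Answer: 29

Derivation:
vaddr = 66: l1_idx=0, l2_idx=4
L1[0] = 3; L2[3][4] = 29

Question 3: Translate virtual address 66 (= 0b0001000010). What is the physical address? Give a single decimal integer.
Answer: 466

Derivation:
vaddr = 66 = 0b0001000010
Split: l1_idx=0, l2_idx=4, offset=2
L1[0] = 3
L2[3][4] = 29
paddr = 29 * 16 + 2 = 466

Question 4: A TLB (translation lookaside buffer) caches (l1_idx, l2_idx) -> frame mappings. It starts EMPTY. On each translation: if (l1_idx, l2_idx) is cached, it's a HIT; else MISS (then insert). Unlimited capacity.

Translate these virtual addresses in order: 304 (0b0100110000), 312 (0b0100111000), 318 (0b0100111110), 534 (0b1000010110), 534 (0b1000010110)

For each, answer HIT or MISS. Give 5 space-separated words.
vaddr=304: (2,3) not in TLB -> MISS, insert
vaddr=312: (2,3) in TLB -> HIT
vaddr=318: (2,3) in TLB -> HIT
vaddr=534: (4,1) not in TLB -> MISS, insert
vaddr=534: (4,1) in TLB -> HIT

Answer: MISS HIT HIT MISS HIT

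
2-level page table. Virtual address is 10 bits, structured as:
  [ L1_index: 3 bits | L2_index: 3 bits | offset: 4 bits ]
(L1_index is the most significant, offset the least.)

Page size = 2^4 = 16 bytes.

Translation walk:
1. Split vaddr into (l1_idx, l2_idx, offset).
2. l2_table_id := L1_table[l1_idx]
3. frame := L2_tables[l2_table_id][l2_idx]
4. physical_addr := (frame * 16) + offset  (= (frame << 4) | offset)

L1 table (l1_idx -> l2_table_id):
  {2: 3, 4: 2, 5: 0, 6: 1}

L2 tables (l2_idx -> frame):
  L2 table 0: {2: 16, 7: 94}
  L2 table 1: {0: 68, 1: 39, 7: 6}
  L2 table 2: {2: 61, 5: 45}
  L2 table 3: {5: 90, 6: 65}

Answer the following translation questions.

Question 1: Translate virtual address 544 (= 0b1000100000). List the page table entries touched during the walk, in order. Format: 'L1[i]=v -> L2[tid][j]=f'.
Answer: L1[4]=2 -> L2[2][2]=61

Derivation:
vaddr = 544 = 0b1000100000
Split: l1_idx=4, l2_idx=2, offset=0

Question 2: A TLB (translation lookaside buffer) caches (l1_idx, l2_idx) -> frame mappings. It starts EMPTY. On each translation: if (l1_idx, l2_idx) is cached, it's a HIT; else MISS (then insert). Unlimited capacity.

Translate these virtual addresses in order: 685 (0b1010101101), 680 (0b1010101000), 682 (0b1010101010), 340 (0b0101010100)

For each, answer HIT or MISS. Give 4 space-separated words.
vaddr=685: (5,2) not in TLB -> MISS, insert
vaddr=680: (5,2) in TLB -> HIT
vaddr=682: (5,2) in TLB -> HIT
vaddr=340: (2,5) not in TLB -> MISS, insert

Answer: MISS HIT HIT MISS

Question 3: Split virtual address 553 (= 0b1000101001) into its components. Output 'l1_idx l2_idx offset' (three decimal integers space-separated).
vaddr = 553 = 0b1000101001
  top 3 bits -> l1_idx = 4
  next 3 bits -> l2_idx = 2
  bottom 4 bits -> offset = 9

Answer: 4 2 9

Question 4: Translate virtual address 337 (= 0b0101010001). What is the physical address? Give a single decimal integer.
vaddr = 337 = 0b0101010001
Split: l1_idx=2, l2_idx=5, offset=1
L1[2] = 3
L2[3][5] = 90
paddr = 90 * 16 + 1 = 1441

Answer: 1441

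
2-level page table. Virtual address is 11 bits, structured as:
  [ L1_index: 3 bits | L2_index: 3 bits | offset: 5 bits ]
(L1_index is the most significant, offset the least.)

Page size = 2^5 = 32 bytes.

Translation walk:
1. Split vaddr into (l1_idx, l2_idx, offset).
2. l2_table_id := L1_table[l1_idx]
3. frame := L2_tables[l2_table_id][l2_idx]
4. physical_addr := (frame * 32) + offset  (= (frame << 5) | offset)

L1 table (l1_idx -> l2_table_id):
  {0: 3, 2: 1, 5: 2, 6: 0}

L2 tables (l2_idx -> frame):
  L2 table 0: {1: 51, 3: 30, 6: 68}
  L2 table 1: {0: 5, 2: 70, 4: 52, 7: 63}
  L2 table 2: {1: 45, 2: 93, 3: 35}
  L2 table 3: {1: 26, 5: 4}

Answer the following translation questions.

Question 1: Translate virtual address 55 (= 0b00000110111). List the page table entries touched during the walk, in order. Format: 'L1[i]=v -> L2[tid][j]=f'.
Answer: L1[0]=3 -> L2[3][1]=26

Derivation:
vaddr = 55 = 0b00000110111
Split: l1_idx=0, l2_idx=1, offset=23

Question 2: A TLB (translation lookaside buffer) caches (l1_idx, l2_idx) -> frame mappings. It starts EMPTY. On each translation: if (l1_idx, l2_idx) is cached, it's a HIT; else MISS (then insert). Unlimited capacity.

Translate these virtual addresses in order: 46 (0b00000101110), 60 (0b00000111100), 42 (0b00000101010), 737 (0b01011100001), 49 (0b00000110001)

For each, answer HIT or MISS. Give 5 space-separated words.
vaddr=46: (0,1) not in TLB -> MISS, insert
vaddr=60: (0,1) in TLB -> HIT
vaddr=42: (0,1) in TLB -> HIT
vaddr=737: (2,7) not in TLB -> MISS, insert
vaddr=49: (0,1) in TLB -> HIT

Answer: MISS HIT HIT MISS HIT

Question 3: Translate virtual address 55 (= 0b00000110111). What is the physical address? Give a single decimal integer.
vaddr = 55 = 0b00000110111
Split: l1_idx=0, l2_idx=1, offset=23
L1[0] = 3
L2[3][1] = 26
paddr = 26 * 32 + 23 = 855

Answer: 855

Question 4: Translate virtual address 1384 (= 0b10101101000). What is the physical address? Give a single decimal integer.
Answer: 1128

Derivation:
vaddr = 1384 = 0b10101101000
Split: l1_idx=5, l2_idx=3, offset=8
L1[5] = 2
L2[2][3] = 35
paddr = 35 * 32 + 8 = 1128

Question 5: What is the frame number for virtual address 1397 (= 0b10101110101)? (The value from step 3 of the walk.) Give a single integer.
vaddr = 1397: l1_idx=5, l2_idx=3
L1[5] = 2; L2[2][3] = 35

Answer: 35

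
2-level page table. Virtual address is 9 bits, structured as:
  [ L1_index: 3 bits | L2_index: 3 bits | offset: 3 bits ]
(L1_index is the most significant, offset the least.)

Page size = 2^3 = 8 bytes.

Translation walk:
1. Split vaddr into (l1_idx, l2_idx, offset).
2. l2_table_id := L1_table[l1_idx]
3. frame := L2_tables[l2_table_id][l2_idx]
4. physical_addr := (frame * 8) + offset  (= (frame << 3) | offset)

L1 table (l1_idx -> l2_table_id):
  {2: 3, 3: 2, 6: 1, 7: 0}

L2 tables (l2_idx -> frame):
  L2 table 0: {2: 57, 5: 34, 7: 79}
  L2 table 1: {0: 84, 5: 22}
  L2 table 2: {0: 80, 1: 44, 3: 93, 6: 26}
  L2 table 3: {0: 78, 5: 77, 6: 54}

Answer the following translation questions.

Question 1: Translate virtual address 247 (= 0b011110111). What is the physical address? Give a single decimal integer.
vaddr = 247 = 0b011110111
Split: l1_idx=3, l2_idx=6, offset=7
L1[3] = 2
L2[2][6] = 26
paddr = 26 * 8 + 7 = 215

Answer: 215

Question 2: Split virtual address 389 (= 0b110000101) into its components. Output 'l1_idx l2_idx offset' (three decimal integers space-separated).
vaddr = 389 = 0b110000101
  top 3 bits -> l1_idx = 6
  next 3 bits -> l2_idx = 0
  bottom 3 bits -> offset = 5

Answer: 6 0 5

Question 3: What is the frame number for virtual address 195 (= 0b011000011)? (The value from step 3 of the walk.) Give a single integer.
vaddr = 195: l1_idx=3, l2_idx=0
L1[3] = 2; L2[2][0] = 80

Answer: 80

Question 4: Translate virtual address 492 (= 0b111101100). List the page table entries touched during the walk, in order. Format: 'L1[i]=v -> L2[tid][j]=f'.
Answer: L1[7]=0 -> L2[0][5]=34

Derivation:
vaddr = 492 = 0b111101100
Split: l1_idx=7, l2_idx=5, offset=4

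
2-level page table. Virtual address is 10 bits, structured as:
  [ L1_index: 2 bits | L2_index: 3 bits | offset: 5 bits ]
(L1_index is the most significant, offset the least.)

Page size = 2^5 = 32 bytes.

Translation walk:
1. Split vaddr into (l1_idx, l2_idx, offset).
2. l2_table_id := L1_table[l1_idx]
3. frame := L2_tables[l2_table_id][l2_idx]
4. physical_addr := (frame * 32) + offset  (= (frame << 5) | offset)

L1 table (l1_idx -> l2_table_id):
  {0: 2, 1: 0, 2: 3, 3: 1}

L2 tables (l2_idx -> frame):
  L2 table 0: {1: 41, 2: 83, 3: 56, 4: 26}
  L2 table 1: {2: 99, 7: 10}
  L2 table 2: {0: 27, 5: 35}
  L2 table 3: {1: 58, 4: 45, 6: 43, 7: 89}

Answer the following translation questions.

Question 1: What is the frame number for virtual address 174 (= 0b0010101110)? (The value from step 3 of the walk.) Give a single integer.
Answer: 35

Derivation:
vaddr = 174: l1_idx=0, l2_idx=5
L1[0] = 2; L2[2][5] = 35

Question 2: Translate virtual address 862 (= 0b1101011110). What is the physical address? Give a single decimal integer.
Answer: 3198

Derivation:
vaddr = 862 = 0b1101011110
Split: l1_idx=3, l2_idx=2, offset=30
L1[3] = 1
L2[1][2] = 99
paddr = 99 * 32 + 30 = 3198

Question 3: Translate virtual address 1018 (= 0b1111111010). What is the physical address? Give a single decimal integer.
Answer: 346

Derivation:
vaddr = 1018 = 0b1111111010
Split: l1_idx=3, l2_idx=7, offset=26
L1[3] = 1
L2[1][7] = 10
paddr = 10 * 32 + 26 = 346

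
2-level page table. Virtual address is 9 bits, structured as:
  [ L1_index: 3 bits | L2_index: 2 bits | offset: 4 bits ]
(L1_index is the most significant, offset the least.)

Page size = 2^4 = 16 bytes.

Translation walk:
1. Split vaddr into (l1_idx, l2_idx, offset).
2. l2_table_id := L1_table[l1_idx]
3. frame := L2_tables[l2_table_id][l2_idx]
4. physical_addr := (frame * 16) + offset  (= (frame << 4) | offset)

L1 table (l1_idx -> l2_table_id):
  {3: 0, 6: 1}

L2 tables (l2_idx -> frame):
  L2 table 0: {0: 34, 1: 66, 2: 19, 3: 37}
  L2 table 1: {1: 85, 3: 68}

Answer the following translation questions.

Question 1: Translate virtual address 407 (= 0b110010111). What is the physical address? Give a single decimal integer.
Answer: 1367

Derivation:
vaddr = 407 = 0b110010111
Split: l1_idx=6, l2_idx=1, offset=7
L1[6] = 1
L2[1][1] = 85
paddr = 85 * 16 + 7 = 1367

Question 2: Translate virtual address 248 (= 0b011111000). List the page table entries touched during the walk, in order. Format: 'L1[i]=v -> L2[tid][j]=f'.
vaddr = 248 = 0b011111000
Split: l1_idx=3, l2_idx=3, offset=8

Answer: L1[3]=0 -> L2[0][3]=37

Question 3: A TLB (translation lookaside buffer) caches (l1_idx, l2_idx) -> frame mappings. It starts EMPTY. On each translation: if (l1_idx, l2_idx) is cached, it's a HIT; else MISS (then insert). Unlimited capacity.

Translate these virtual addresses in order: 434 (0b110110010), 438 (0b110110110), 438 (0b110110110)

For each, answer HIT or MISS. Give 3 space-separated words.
vaddr=434: (6,3) not in TLB -> MISS, insert
vaddr=438: (6,3) in TLB -> HIT
vaddr=438: (6,3) in TLB -> HIT

Answer: MISS HIT HIT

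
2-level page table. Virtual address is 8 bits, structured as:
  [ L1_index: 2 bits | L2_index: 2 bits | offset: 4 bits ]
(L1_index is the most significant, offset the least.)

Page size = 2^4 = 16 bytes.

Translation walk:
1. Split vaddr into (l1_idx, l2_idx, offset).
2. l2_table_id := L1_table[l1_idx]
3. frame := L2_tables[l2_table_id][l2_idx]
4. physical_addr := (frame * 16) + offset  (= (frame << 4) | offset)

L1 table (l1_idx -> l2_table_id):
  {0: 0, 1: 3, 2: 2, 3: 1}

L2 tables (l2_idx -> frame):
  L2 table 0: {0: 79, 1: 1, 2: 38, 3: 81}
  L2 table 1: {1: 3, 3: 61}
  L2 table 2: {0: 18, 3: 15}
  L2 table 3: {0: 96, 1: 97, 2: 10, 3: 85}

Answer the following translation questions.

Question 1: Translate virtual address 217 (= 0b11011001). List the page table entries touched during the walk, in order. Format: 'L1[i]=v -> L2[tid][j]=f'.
vaddr = 217 = 0b11011001
Split: l1_idx=3, l2_idx=1, offset=9

Answer: L1[3]=1 -> L2[1][1]=3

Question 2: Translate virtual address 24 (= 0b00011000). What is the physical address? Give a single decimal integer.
Answer: 24

Derivation:
vaddr = 24 = 0b00011000
Split: l1_idx=0, l2_idx=1, offset=8
L1[0] = 0
L2[0][1] = 1
paddr = 1 * 16 + 8 = 24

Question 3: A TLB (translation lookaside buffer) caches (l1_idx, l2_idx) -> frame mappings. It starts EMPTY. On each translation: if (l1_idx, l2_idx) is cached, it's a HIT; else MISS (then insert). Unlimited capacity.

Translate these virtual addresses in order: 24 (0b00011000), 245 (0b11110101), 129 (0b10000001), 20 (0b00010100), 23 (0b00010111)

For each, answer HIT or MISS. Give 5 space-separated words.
Answer: MISS MISS MISS HIT HIT

Derivation:
vaddr=24: (0,1) not in TLB -> MISS, insert
vaddr=245: (3,3) not in TLB -> MISS, insert
vaddr=129: (2,0) not in TLB -> MISS, insert
vaddr=20: (0,1) in TLB -> HIT
vaddr=23: (0,1) in TLB -> HIT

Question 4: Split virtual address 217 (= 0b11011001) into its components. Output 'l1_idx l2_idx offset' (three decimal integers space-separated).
vaddr = 217 = 0b11011001
  top 2 bits -> l1_idx = 3
  next 2 bits -> l2_idx = 1
  bottom 4 bits -> offset = 9

Answer: 3 1 9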